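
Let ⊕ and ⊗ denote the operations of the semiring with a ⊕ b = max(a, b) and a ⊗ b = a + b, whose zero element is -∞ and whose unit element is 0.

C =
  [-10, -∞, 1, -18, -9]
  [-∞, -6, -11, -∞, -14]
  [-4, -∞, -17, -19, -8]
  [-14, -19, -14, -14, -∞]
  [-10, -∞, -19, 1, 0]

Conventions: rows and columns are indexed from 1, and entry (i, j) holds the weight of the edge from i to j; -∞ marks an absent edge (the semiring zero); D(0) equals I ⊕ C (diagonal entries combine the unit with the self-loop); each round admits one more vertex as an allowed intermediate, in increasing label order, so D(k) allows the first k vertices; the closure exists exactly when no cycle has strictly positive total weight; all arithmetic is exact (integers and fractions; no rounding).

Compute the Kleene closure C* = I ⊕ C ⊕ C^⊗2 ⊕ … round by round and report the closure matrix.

D(0):
  [0, -∞, 1, -18, -9]
  [-∞, 0, -11, -∞, -14]
  [-4, -∞, 0, -19, -8]
  [-14, -19, -14, 0, -∞]
  [-10, -∞, -19, 1, 0]
D(1):
  [0, -∞, 1, -18, -9]
  [-∞, 0, -11, -∞, -14]
  [-4, -∞, 0, -19, -8]
  [-14, -19, -13, 0, -23]
  [-10, -∞, -9, 1, 0]
D(2):
  [0, -∞, 1, -18, -9]
  [-∞, 0, -11, -∞, -14]
  [-4, -∞, 0, -19, -8]
  [-14, -19, -13, 0, -23]
  [-10, -∞, -9, 1, 0]
D(3):
  [0, -∞, 1, -18, -7]
  [-15, 0, -11, -30, -14]
  [-4, -∞, 0, -19, -8]
  [-14, -19, -13, 0, -21]
  [-10, -∞, -9, 1, 0]
D(4):
  [0, -37, 1, -18, -7]
  [-15, 0, -11, -30, -14]
  [-4, -38, 0, -19, -8]
  [-14, -19, -13, 0, -21]
  [-10, -18, -9, 1, 0]
D(5):
  [0, -25, 1, -6, -7]
  [-15, 0, -11, -13, -14]
  [-4, -26, 0, -7, -8]
  [-14, -19, -13, 0, -21]
  [-10, -18, -9, 1, 0]
Answer: C* = [[0, -25, 1, -6, -7], [-15, 0, -11, -13, -14], [-4, -26, 0, -7, -8], [-14, -19, -13, 0, -21], [-10, -18, -9, 1, 0]]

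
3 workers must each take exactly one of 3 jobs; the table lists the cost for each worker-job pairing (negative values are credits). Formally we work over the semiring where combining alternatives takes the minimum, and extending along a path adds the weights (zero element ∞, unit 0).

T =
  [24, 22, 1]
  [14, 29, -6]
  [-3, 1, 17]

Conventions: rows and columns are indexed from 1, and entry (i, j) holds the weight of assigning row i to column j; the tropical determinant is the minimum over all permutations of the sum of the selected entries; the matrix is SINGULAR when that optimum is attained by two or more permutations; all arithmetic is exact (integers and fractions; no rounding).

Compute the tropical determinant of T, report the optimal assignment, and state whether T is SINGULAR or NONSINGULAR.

σ = (1, 2, 3): 24 + 29 + 17 = 70
σ = (1, 3, 2): 24 + (-6) + 1 = 19
σ = (2, 1, 3): 22 + 14 + 17 = 53
σ = (2, 3, 1): 22 + (-6) + (-3) = 13
σ = (3, 1, 2): 1 + 14 + 1 = 16
σ = (3, 2, 1): 1 + 29 + (-3) = 27
Optimal value attained by: σ = (2, 3, 1).
Answer: det⊕(T) = 13; verdict: NONSINGULAR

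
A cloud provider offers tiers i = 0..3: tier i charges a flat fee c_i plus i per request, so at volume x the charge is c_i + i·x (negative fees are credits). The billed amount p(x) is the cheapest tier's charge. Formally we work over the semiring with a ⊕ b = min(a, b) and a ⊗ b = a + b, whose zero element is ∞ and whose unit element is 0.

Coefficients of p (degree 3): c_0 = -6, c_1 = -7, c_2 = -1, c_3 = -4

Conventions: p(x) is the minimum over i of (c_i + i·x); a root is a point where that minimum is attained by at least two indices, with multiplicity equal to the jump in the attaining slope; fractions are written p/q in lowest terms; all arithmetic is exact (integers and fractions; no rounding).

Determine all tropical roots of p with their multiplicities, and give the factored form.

hull edge (i=0, c=-6) to (i=1, c=-7): slope -1, span 1
hull edge (i=1, c=-7) to (i=3, c=-4): slope 3/2, span 2
Factored form: p(x) = -4 ⊗ (x ⊕ (-3/2)) ⊗ (x ⊕ (-3/2)) ⊗ (x ⊕ 1)
Answer: roots = -3/2 (mult 2), 1 (mult 1)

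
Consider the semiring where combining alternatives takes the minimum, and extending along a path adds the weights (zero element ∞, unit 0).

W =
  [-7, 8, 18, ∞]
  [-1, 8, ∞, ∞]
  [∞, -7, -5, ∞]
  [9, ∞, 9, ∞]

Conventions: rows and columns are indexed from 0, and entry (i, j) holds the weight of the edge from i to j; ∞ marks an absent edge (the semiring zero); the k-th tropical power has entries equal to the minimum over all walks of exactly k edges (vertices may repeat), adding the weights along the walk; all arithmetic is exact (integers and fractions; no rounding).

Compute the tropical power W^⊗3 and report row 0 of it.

W^⊗2:
  [-14, 1, 11, ∞]
  [-8, 7, 17, ∞]
  [-8, -12, -10, ∞]
  [2, 2, 4, ∞]
W^⊗3:
  [-21, -6, 4, ∞]
  [-15, 0, 10, ∞]
  [-15, -17, -15, ∞]
  [-5, -3, -1, ∞]
Answer: row 0 of W^⊗3 = [-21, -6, 4, ∞]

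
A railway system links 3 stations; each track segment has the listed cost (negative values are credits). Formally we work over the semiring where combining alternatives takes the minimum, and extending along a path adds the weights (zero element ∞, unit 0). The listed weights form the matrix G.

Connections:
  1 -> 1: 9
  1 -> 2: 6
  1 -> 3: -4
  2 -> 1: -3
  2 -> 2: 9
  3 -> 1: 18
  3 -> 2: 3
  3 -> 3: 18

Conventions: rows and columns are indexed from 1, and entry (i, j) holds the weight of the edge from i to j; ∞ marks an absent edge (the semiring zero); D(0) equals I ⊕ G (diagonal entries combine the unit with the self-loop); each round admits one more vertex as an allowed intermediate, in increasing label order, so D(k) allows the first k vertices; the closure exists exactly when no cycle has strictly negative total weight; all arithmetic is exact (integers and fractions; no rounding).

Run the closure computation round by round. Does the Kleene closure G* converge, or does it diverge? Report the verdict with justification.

D(0):
  [0, 6, -4]
  [-3, 0, ∞]
  [18, 3, 0]
D(1):
  [0, 6, -4]
  [-3, 0, -7]
  [18, 3, 0]
Detection: at round 2, diagonal entry (3, 3) turns strictly negative.
Key observation: the cycle 3->2->1->3 has total weight 3 + (-3) + (-4), which is strictly negative.
Answer: DIVERGES — negative cycle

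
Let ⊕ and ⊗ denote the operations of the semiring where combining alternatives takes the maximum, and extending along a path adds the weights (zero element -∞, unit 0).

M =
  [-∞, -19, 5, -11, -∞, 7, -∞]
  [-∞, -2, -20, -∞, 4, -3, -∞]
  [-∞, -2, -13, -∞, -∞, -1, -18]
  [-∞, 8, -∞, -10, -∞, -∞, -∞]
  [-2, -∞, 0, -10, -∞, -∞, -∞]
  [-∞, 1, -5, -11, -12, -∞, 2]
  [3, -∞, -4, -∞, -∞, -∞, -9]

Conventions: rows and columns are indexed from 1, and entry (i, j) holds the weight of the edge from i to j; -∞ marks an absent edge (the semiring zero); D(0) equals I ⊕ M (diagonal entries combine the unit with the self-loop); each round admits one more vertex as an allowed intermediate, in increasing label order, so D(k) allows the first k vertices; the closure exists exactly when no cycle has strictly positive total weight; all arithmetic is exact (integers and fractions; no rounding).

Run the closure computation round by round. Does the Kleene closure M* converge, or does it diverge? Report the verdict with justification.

D(0):
  [0, -19, 5, -11, -∞, 7, -∞]
  [-∞, 0, -20, -∞, 4, -3, -∞]
  [-∞, -2, 0, -∞, -∞, -1, -18]
  [-∞, 8, -∞, 0, -∞, -∞, -∞]
  [-2, -∞, 0, -10, 0, -∞, -∞]
  [-∞, 1, -5, -11, -12, 0, 2]
  [3, -∞, -4, -∞, -∞, -∞, 0]
D(1):
  [0, -19, 5, -11, -∞, 7, -∞]
  [-∞, 0, -20, -∞, 4, -3, -∞]
  [-∞, -2, 0, -∞, -∞, -1, -18]
  [-∞, 8, -∞, 0, -∞, -∞, -∞]
  [-2, -21, 3, -10, 0, 5, -∞]
  [-∞, 1, -5, -11, -12, 0, 2]
  [3, -16, 8, -8, -∞, 10, 0]
D(2):
  [0, -19, 5, -11, -15, 7, -∞]
  [-∞, 0, -20, -∞, 4, -3, -∞]
  [-∞, -2, 0, -∞, 2, -1, -18]
  [-∞, 8, -12, 0, 12, 5, -∞]
  [-2, -21, 3, -10, 0, 5, -∞]
  [-∞, 1, -5, -11, 5, 0, 2]
  [3, -16, 8, -8, -12, 10, 0]
Detection: at round 3, diagonal entry (5, 5) turns strictly positive.
Key observation: the cycle 5->1->3->2->5 has total weight (-2) + 5 + (-2) + 4, which is strictly positive.
Answer: DIVERGES — positive cycle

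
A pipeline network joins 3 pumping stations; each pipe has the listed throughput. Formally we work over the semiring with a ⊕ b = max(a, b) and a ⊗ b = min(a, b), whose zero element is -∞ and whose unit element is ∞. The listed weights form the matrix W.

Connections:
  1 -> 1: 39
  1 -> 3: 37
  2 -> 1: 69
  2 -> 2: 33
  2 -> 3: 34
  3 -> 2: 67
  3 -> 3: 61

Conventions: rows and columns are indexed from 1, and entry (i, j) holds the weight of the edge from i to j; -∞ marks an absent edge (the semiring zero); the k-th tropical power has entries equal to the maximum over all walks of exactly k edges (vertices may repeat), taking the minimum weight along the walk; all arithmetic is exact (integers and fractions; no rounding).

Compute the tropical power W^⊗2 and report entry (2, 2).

W^⊗2:
  [39, 37, 37]
  [39, 34, 37]
  [67, 61, 61]
Key observation: the optimum is the walk 2->3->2, with weight 34 min 67 = 34.
Optimal value attained by: walk 2->3->2.
Answer: (W^⊗2)[2][2] = 34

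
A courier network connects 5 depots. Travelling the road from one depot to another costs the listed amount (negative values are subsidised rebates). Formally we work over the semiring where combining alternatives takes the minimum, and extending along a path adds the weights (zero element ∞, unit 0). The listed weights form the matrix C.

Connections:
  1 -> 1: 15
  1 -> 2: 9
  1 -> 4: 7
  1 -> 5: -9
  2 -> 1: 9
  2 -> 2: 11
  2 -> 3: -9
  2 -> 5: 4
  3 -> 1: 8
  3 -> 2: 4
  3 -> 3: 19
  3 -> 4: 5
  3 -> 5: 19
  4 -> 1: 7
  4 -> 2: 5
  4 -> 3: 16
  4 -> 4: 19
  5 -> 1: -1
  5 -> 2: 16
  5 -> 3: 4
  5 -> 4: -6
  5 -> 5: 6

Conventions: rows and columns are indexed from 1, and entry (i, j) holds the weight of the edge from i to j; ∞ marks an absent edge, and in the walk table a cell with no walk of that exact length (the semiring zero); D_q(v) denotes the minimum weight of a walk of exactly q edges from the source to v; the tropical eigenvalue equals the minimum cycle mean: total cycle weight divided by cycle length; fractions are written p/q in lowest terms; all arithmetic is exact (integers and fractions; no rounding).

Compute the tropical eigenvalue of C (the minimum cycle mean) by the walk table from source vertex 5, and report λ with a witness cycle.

q=0: [∞, ∞, ∞, ∞, 0]
q=1: [-1, 16, 4, -6, 6]
q=2: [1, -1, 7, 0, -10]
q=3: [-11, 5, -10, -16, -8]
q=4: [-9, -11, -4, -14, -20]
q=5: [-21, -9, -20, -26, -18]
Optimal cycle mean attained by: cycle 1->5->1, total (-9) + (-1), length 2.
Answer: λ = -5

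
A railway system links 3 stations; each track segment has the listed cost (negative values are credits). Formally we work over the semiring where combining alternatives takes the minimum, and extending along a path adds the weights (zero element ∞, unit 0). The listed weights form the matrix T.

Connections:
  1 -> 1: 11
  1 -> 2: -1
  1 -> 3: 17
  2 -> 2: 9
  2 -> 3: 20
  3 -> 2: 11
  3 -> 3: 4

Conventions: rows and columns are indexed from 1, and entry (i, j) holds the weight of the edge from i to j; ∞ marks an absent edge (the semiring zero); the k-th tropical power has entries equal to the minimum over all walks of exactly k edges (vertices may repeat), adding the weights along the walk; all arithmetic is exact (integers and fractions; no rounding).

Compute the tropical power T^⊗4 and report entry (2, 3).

T^⊗2:
  [22, 8, 19]
  [∞, 18, 24]
  [∞, 15, 8]
T^⊗3:
  [33, 17, 23]
  [∞, 27, 28]
  [∞, 19, 12]
T^⊗4:
  [44, 26, 27]
  [∞, 36, 32]
  [∞, 23, 16]
Key observation: the optimum is the walk 2->3->3->3->3, with weight 20 + 4 + 4 + 4 = 32.
Optimal value attained by: walk 2->3->3->3->3.
Answer: (T^⊗4)[2][3] = 32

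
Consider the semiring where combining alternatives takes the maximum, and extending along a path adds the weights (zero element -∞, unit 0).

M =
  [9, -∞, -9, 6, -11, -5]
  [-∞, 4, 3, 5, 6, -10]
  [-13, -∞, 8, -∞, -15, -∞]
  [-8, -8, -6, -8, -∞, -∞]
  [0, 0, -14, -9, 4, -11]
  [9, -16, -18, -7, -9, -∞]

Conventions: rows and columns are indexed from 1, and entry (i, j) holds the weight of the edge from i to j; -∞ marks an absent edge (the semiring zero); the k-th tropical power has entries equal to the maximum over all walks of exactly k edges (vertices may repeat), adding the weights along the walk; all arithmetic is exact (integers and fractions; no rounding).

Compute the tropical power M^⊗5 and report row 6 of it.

M^⊗2:
  [18, -2, 0, 15, -2, 4]
  [6, 8, 11, 9, 10, -5]
  [-4, -15, 16, -7, -7, -18]
  [1, -4, 2, -2, -2, -13]
  [9, 4, 3, 6, 8, -5]
  [18, -9, 0, 15, -2, 4]
M^⊗3:
  [27, 7, 9, 24, 7, 13]
  [15, 12, 19, 13, 14, 1]
  [5, -7, 24, 2, 1, -9]
  [10, 0, 10, 7, 2, -4]
  [18, 8, 11, 15, 12, 4]
  [27, 7, 9, 24, 7, 13]
M^⊗4:
  [36, 16, 18, 33, 16, 22]
  [24, 16, 27, 21, 18, 10]
  [14, 1, 32, 11, 9, 0]
  [19, 4, 18, 16, 6, 5]
  [27, 12, 19, 24, 16, 13]
  [36, 16, 18, 33, 16, 22]
M^⊗5:
  [45, 25, 27, 42, 25, 31]
  [33, 20, 35, 30, 22, 19]
  [23, 9, 40, 20, 17, 9]
  [28, 8, 26, 25, 10, 14]
  [36, 16, 27, 33, 20, 22]
  [45, 25, 27, 42, 25, 31]
Answer: row 6 of M^⊗5 = [45, 25, 27, 42, 25, 31]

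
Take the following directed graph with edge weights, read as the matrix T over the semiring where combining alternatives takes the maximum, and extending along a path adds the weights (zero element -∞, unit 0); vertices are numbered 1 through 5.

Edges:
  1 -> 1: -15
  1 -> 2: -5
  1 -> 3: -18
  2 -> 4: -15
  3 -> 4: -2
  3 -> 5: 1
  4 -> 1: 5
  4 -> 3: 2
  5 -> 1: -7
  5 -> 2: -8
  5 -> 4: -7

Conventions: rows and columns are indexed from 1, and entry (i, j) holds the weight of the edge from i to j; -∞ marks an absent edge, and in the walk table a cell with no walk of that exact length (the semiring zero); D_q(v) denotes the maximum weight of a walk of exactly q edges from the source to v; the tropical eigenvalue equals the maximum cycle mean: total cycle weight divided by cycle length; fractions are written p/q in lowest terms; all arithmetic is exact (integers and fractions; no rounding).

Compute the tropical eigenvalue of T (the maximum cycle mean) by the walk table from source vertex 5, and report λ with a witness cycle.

q=0: [-∞, -∞, -∞, -∞, 0]
q=1: [-7, -8, -∞, -7, -∞]
q=2: [-2, -12, -5, -23, -∞]
q=3: [-17, -7, -20, -7, -4]
q=4: [-2, -12, -5, -11, -19]
q=5: [-6, -7, -9, -7, -4]
Optimal cycle mean attained by: cycle 3->4->3, total (-2) + 2, length 2.
Answer: λ = 0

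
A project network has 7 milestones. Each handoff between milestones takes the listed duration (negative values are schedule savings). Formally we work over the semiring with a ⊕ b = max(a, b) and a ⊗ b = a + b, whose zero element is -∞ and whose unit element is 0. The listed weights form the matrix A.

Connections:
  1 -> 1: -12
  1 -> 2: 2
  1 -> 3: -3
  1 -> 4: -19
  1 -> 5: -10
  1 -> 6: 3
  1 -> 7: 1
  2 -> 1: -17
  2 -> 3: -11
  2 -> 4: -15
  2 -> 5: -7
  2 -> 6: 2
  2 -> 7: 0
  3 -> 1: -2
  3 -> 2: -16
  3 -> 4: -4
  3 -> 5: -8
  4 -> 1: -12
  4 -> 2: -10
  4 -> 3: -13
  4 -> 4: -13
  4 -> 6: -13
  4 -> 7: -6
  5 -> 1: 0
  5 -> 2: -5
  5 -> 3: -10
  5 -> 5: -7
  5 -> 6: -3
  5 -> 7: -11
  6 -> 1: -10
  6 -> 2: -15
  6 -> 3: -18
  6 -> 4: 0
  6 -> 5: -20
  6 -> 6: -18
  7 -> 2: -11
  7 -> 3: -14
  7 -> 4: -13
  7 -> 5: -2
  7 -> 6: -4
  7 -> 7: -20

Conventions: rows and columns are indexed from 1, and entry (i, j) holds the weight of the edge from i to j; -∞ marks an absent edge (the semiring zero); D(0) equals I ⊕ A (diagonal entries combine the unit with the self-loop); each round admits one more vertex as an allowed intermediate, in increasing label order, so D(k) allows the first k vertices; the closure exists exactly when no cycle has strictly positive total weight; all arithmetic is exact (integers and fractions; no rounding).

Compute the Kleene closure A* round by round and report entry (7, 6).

D(0):
  [0, 2, -3, -19, -10, 3, 1]
  [-17, 0, -11, -15, -7, 2, 0]
  [-2, -16, 0, -4, -8, -∞, -∞]
  [-12, -10, -13, 0, -∞, -13, -6]
  [0, -5, -10, -∞, 0, -3, -11]
  [-10, -15, -18, 0, -20, 0, -∞]
  [-∞, -11, -14, -13, -2, -4, 0]
D(1):
  [0, 2, -3, -19, -10, 3, 1]
  [-17, 0, -11, -15, -7, 2, 0]
  [-2, 0, 0, -4, -8, 1, -1]
  [-12, -10, -13, 0, -22, -9, -6]
  [0, 2, -3, -19, 0, 3, 1]
  [-10, -8, -13, 0, -20, 0, -9]
  [-∞, -11, -14, -13, -2, -4, 0]
D(2):
  [0, 2, -3, -13, -5, 4, 2]
  [-17, 0, -11, -15, -7, 2, 0]
  [-2, 0, 0, -4, -7, 2, 0]
  [-12, -10, -13, 0, -17, -8, -6]
  [0, 2, -3, -13, 0, 4, 2]
  [-10, -8, -13, 0, -15, 0, -8]
  [-28, -11, -14, -13, -2, -4, 0]
D(3):
  [0, 2, -3, -7, -5, 4, 2]
  [-13, 0, -11, -15, -7, 2, 0]
  [-2, 0, 0, -4, -7, 2, 0]
  [-12, -10, -13, 0, -17, -8, -6]
  [0, 2, -3, -7, 0, 4, 2]
  [-10, -8, -13, 0, -15, 0, -8]
  [-16, -11, -14, -13, -2, -4, 0]
D(4):
  [0, 2, -3, -7, -5, 4, 2]
  [-13, 0, -11, -15, -7, 2, 0]
  [-2, 0, 0, -4, -7, 2, 0]
  [-12, -10, -13, 0, -17, -8, -6]
  [0, 2, -3, -7, 0, 4, 2]
  [-10, -8, -13, 0, -15, 0, -6]
  [-16, -11, -14, -13, -2, -4, 0]
D(5):
  [0, 2, -3, -7, -5, 4, 2]
  [-7, 0, -10, -14, -7, 2, 0]
  [-2, 0, 0, -4, -7, 2, 0]
  [-12, -10, -13, 0, -17, -8, -6]
  [0, 2, -3, -7, 0, 4, 2]
  [-10, -8, -13, 0, -15, 0, -6]
  [-2, 0, -5, -9, -2, 2, 0]
D(6):
  [0, 2, -3, 4, -5, 4, 2]
  [-7, 0, -10, 2, -7, 2, 0]
  [-2, 0, 0, 2, -7, 2, 0]
  [-12, -10, -13, 0, -17, -8, -6]
  [0, 2, -3, 4, 0, 4, 2]
  [-10, -8, -13, 0, -15, 0, -6]
  [-2, 0, -5, 2, -2, 2, 0]
D(7):
  [0, 2, -3, 4, 0, 4, 2]
  [-2, 0, -5, 2, -2, 2, 0]
  [-2, 0, 0, 2, -2, 2, 0]
  [-8, -6, -11, 0, -8, -4, -6]
  [0, 2, -3, 4, 0, 4, 2]
  [-8, -6, -11, 0, -8, 0, -6]
  [-2, 0, -5, 2, -2, 2, 0]
Answer: A*[7][6] = 2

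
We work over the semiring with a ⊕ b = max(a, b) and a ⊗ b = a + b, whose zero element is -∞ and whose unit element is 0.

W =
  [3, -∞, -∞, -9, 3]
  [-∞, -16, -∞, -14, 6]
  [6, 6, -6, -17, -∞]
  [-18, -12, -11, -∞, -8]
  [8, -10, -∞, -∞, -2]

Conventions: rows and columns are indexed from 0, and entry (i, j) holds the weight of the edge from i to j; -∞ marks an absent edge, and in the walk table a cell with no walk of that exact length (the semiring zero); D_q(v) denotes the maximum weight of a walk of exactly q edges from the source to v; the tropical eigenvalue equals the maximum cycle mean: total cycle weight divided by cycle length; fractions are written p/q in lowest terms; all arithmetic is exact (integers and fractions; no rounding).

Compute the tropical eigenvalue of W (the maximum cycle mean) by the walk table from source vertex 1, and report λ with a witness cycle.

q=0: [-∞, 0, -∞, -∞, -∞]
q=1: [-∞, -16, -∞, -14, 6]
q=2: [14, -4, -25, -30, 4]
q=3: [17, -6, -31, 5, 17]
q=4: [25, 7, -6, 8, 20]
q=5: [28, 10, -3, 16, 28]
Optimal cycle mean attained by: cycle 0->4->0, total 3 + 8, length 2.
Answer: λ = 11/2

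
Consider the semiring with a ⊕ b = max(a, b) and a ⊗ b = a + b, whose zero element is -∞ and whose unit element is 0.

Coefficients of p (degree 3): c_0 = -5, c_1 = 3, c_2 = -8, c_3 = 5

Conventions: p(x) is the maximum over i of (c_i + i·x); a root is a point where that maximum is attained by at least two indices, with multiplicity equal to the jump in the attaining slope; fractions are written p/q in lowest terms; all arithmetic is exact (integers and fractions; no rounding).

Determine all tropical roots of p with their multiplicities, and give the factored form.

hull edge (i=0, c=-5) to (i=1, c=3): slope 8, span 1
hull edge (i=1, c=3) to (i=3, c=5): slope 1, span 2
Factored form: p(x) = 5 ⊗ (x ⊕ (-8)) ⊗ (x ⊕ (-1)) ⊗ (x ⊕ (-1))
Answer: roots = -8 (mult 1), -1 (mult 2)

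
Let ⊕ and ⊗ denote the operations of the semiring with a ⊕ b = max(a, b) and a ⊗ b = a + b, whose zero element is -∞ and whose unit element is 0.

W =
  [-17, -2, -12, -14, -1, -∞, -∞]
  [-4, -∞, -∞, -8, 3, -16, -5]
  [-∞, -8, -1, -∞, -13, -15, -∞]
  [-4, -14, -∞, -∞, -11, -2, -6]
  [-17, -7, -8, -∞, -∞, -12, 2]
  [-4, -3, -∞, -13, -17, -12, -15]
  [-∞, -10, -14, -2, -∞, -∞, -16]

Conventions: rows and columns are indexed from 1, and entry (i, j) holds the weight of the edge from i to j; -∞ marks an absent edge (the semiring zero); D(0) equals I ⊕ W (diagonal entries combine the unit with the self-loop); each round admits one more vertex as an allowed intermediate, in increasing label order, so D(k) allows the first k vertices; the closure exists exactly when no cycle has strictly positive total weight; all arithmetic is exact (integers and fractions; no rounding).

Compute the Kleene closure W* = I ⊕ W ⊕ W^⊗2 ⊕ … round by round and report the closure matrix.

D(0):
  [0, -2, -12, -14, -1, -∞, -∞]
  [-4, 0, -∞, -8, 3, -16, -5]
  [-∞, -8, 0, -∞, -13, -15, -∞]
  [-4, -14, -∞, 0, -11, -2, -6]
  [-17, -7, -8, -∞, 0, -12, 2]
  [-4, -3, -∞, -13, -17, 0, -15]
  [-∞, -10, -14, -2, -∞, -∞, 0]
D(1):
  [0, -2, -12, -14, -1, -∞, -∞]
  [-4, 0, -16, -8, 3, -16, -5]
  [-∞, -8, 0, -∞, -13, -15, -∞]
  [-4, -6, -16, 0, -5, -2, -6]
  [-17, -7, -8, -31, 0, -12, 2]
  [-4, -3, -16, -13, -5, 0, -15]
  [-∞, -10, -14, -2, -∞, -∞, 0]
D(2):
  [0, -2, -12, -10, 1, -18, -7]
  [-4, 0, -16, -8, 3, -16, -5]
  [-12, -8, 0, -16, -5, -15, -13]
  [-4, -6, -16, 0, -3, -2, -6]
  [-11, -7, -8, -15, 0, -12, 2]
  [-4, -3, -16, -11, 0, 0, -8]
  [-14, -10, -14, -2, -7, -26, 0]
D(3):
  [0, -2, -12, -10, 1, -18, -7]
  [-4, 0, -16, -8, 3, -16, -5]
  [-12, -8, 0, -16, -5, -15, -13]
  [-4, -6, -16, 0, -3, -2, -6]
  [-11, -7, -8, -15, 0, -12, 2]
  [-4, -3, -16, -11, 0, 0, -8]
  [-14, -10, -14, -2, -7, -26, 0]
D(4):
  [0, -2, -12, -10, 1, -12, -7]
  [-4, 0, -16, -8, 3, -10, -5]
  [-12, -8, 0, -16, -5, -15, -13]
  [-4, -6, -16, 0, -3, -2, -6]
  [-11, -7, -8, -15, 0, -12, 2]
  [-4, -3, -16, -11, 0, 0, -8]
  [-6, -8, -14, -2, -5, -4, 0]
D(5):
  [0, -2, -7, -10, 1, -11, 3]
  [-4, 0, -5, -8, 3, -9, 5]
  [-12, -8, 0, -16, -5, -15, -3]
  [-4, -6, -11, 0, -3, -2, -1]
  [-11, -7, -8, -15, 0, -12, 2]
  [-4, -3, -8, -11, 0, 0, 2]
  [-6, -8, -13, -2, -5, -4, 0]
D(6):
  [0, -2, -7, -10, 1, -11, 3]
  [-4, 0, -5, -8, 3, -9, 5]
  [-12, -8, 0, -16, -5, -15, -3]
  [-4, -5, -10, 0, -2, -2, 0]
  [-11, -7, -8, -15, 0, -12, 2]
  [-4, -3, -8, -11, 0, 0, 2]
  [-6, -7, -12, -2, -4, -4, 0]
D(7):
  [0, -2, -7, 1, 1, -1, 3]
  [-1, 0, -5, 3, 3, 1, 5]
  [-9, -8, 0, -5, -5, -7, -3]
  [-4, -5, -10, 0, -2, -2, 0]
  [-4, -5, -8, 0, 0, -2, 2]
  [-4, -3, -8, 0, 0, 0, 2]
  [-6, -7, -12, -2, -4, -4, 0]
Answer: W* = [[0, -2, -7, 1, 1, -1, 3], [-1, 0, -5, 3, 3, 1, 5], [-9, -8, 0, -5, -5, -7, -3], [-4, -5, -10, 0, -2, -2, 0], [-4, -5, -8, 0, 0, -2, 2], [-4, -3, -8, 0, 0, 0, 2], [-6, -7, -12, -2, -4, -4, 0]]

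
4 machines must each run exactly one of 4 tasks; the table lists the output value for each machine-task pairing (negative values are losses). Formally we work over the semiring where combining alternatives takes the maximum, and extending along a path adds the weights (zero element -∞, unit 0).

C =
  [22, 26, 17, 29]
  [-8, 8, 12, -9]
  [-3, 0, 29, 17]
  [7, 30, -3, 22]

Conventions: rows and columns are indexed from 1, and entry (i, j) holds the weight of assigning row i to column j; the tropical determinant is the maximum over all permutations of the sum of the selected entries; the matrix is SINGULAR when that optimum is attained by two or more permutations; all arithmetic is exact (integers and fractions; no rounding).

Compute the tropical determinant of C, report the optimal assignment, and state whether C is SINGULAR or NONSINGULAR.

σ = (1, 2, 3, 4): 22 + 8 + 29 + 22 = 81
σ = (1, 2, 4, 3): 22 + 8 + 17 + (-3) = 44
σ = (1, 3, 2, 4): 22 + 12 + 0 + 22 = 56
σ = (1, 3, 4, 2): 22 + 12 + 17 + 30 = 81
σ = (1, 4, 2, 3): 22 + (-9) + 0 + (-3) = 10
σ = (1, 4, 3, 2): 22 + (-9) + 29 + 30 = 72
σ = (2, 1, 3, 4): 26 + (-8) + 29 + 22 = 69
σ = (2, 1, 4, 3): 26 + (-8) + 17 + (-3) = 32
σ = (2, 3, 1, 4): 26 + 12 + (-3) + 22 = 57
σ = (2, 3, 4, 1): 26 + 12 + 17 + 7 = 62
σ = (2, 4, 1, 3): 26 + (-9) + (-3) + (-3) = 11
σ = (2, 4, 3, 1): 26 + (-9) + 29 + 7 = 53
σ = (3, 1, 2, 4): 17 + (-8) + 0 + 22 = 31
σ = (3, 1, 4, 2): 17 + (-8) + 17 + 30 = 56
σ = (3, 2, 1, 4): 17 + 8 + (-3) + 22 = 44
σ = (3, 2, 4, 1): 17 + 8 + 17 + 7 = 49
σ = (3, 4, 1, 2): 17 + (-9) + (-3) + 30 = 35
σ = (3, 4, 2, 1): 17 + (-9) + 0 + 7 = 15
σ = (4, 1, 2, 3): 29 + (-8) + 0 + (-3) = 18
σ = (4, 1, 3, 2): 29 + (-8) + 29 + 30 = 80
σ = (4, 2, 1, 3): 29 + 8 + (-3) + (-3) = 31
σ = (4, 2, 3, 1): 29 + 8 + 29 + 7 = 73
σ = (4, 3, 1, 2): 29 + 12 + (-3) + 30 = 68
σ = (4, 3, 2, 1): 29 + 12 + 0 + 7 = 48
Optimal value attained by: σ = (1, 2, 3, 4).
Answer: det⊕(C) = 81; verdict: SINGULAR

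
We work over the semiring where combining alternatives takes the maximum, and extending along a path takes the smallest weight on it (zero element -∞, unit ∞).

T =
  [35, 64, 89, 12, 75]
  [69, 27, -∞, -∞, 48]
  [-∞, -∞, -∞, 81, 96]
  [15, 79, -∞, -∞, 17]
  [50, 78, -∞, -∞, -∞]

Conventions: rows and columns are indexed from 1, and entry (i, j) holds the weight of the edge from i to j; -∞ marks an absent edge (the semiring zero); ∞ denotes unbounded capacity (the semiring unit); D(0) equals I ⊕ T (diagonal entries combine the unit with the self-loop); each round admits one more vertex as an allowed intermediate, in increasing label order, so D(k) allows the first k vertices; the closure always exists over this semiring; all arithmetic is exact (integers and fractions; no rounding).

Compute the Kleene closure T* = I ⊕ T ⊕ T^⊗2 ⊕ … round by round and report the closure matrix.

D(0):
  [∞, 64, 89, 12, 75]
  [69, ∞, -∞, -∞, 48]
  [-∞, -∞, ∞, 81, 96]
  [15, 79, -∞, ∞, 17]
  [50, 78, -∞, -∞, ∞]
D(1):
  [∞, 64, 89, 12, 75]
  [69, ∞, 69, 12, 69]
  [-∞, -∞, ∞, 81, 96]
  [15, 79, 15, ∞, 17]
  [50, 78, 50, 12, ∞]
D(2):
  [∞, 64, 89, 12, 75]
  [69, ∞, 69, 12, 69]
  [-∞, -∞, ∞, 81, 96]
  [69, 79, 69, ∞, 69]
  [69, 78, 69, 12, ∞]
D(3):
  [∞, 64, 89, 81, 89]
  [69, ∞, 69, 69, 69]
  [-∞, -∞, ∞, 81, 96]
  [69, 79, 69, ∞, 69]
  [69, 78, 69, 69, ∞]
D(4):
  [∞, 79, 89, 81, 89]
  [69, ∞, 69, 69, 69]
  [69, 79, ∞, 81, 96]
  [69, 79, 69, ∞, 69]
  [69, 78, 69, 69, ∞]
D(5):
  [∞, 79, 89, 81, 89]
  [69, ∞, 69, 69, 69]
  [69, 79, ∞, 81, 96]
  [69, 79, 69, ∞, 69]
  [69, 78, 69, 69, ∞]
Answer: T* = [[∞, 79, 89, 81, 89], [69, ∞, 69, 69, 69], [69, 79, ∞, 81, 96], [69, 79, 69, ∞, 69], [69, 78, 69, 69, ∞]]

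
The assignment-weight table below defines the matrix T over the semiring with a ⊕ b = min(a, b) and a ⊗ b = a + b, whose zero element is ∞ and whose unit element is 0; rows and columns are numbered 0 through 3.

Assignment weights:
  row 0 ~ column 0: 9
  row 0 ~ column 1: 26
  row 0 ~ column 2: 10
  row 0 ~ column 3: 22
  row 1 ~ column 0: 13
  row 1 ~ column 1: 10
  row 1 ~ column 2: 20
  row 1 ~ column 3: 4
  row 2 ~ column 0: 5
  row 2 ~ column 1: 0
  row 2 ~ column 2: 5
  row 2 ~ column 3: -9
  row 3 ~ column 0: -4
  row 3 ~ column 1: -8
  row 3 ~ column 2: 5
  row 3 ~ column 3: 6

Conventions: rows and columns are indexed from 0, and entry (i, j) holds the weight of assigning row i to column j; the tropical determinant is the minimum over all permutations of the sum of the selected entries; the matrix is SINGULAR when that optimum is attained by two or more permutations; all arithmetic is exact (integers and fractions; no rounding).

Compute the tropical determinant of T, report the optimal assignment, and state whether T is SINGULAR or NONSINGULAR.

σ = (0, 1, 2, 3): 9 + 10 + 5 + 6 = 30
σ = (0, 1, 3, 2): 9 + 10 + (-9) + 5 = 15
σ = (0, 2, 1, 3): 9 + 20 + 0 + 6 = 35
σ = (0, 2, 3, 1): 9 + 20 + (-9) + (-8) = 12
σ = (0, 3, 1, 2): 9 + 4 + 0 + 5 = 18
σ = (0, 3, 2, 1): 9 + 4 + 5 + (-8) = 10
σ = (1, 0, 2, 3): 26 + 13 + 5 + 6 = 50
σ = (1, 0, 3, 2): 26 + 13 + (-9) + 5 = 35
σ = (1, 2, 0, 3): 26 + 20 + 5 + 6 = 57
σ = (1, 2, 3, 0): 26 + 20 + (-9) + (-4) = 33
σ = (1, 3, 0, 2): 26 + 4 + 5 + 5 = 40
σ = (1, 3, 2, 0): 26 + 4 + 5 + (-4) = 31
σ = (2, 0, 1, 3): 10 + 13 + 0 + 6 = 29
σ = (2, 0, 3, 1): 10 + 13 + (-9) + (-8) = 6
σ = (2, 1, 0, 3): 10 + 10 + 5 + 6 = 31
σ = (2, 1, 3, 0): 10 + 10 + (-9) + (-4) = 7
σ = (2, 3, 0, 1): 10 + 4 + 5 + (-8) = 11
σ = (2, 3, 1, 0): 10 + 4 + 0 + (-4) = 10
σ = (3, 0, 1, 2): 22 + 13 + 0 + 5 = 40
σ = (3, 0, 2, 1): 22 + 13 + 5 + (-8) = 32
σ = (3, 1, 0, 2): 22 + 10 + 5 + 5 = 42
σ = (3, 1, 2, 0): 22 + 10 + 5 + (-4) = 33
σ = (3, 2, 0, 1): 22 + 20 + 5 + (-8) = 39
σ = (3, 2, 1, 0): 22 + 20 + 0 + (-4) = 38
Optimal value attained by: σ = (2, 0, 3, 1).
Answer: det⊕(T) = 6; verdict: NONSINGULAR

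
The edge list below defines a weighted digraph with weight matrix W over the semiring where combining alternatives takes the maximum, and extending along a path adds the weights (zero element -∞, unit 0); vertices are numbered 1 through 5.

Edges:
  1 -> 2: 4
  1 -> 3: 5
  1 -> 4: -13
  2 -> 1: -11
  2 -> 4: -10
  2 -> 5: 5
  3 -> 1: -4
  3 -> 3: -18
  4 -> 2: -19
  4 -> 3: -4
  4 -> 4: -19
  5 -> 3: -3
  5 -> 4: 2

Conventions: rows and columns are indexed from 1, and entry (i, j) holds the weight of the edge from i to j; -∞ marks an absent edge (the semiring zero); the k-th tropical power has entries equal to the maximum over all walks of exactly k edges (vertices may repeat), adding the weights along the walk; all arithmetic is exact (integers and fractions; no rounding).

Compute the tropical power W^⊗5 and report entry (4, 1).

W^⊗2:
  [1, -32, -13, -6, 9]
  [-∞, -7, 2, 7, -∞]
  [-22, 0, 1, -17, -∞]
  [-8, -38, -22, -29, -14]
  [-7, -17, -2, -17, -∞]
W^⊗3:
  [-17, 5, 6, 11, -27]
  [-2, -12, 3, -12, -2]
  [-3, -18, -17, -10, 5]
  [-26, -4, -3, -12, -33]
  [-6, -3, -2, -20, -12]
W^⊗4:
  [2, -8, 7, -5, 10]
  [-1, 2, 3, 0, -7]
  [-21, 1, 2, 7, -13]
  [-7, -22, -16, -14, 1]
  [-6, -2, -1, -10, 2]
W^⊗5:
  [3, 6, 7, 12, -3]
  [-1, 3, 4, -5, 7]
  [-2, -12, 3, -9, 6]
  [-20, -3, -2, 3, -17]
  [-5, -2, -1, 4, 3]
Key observation: the optimum is the walk 4->2->5->4->3->1, with weight (-19) + 5 + 2 + (-4) + (-4) = -20.
Optimal value attained by: walk 4->2->5->4->3->1.
Answer: (W^⊗5)[4][1] = -20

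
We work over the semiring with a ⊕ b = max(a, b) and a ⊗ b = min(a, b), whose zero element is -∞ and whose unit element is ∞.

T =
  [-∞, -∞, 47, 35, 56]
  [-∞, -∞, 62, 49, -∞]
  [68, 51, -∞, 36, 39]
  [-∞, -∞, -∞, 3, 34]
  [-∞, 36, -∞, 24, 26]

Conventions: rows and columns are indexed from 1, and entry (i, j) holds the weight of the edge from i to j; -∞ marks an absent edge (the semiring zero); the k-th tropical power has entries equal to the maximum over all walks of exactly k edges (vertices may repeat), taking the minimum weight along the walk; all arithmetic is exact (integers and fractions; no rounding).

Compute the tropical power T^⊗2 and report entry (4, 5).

T^⊗2:
  [47, 47, -∞, 36, 39]
  [62, 51, -∞, 36, 39]
  [-∞, 36, 51, 49, 56]
  [-∞, 34, -∞, 24, 26]
  [-∞, 26, 36, 36, 26]
Key observation: the optimum is the walk 4->5->5, with weight 34 min 26 = 26.
Optimal value attained by: walk 4->5->5.
Answer: (T^⊗2)[4][5] = 26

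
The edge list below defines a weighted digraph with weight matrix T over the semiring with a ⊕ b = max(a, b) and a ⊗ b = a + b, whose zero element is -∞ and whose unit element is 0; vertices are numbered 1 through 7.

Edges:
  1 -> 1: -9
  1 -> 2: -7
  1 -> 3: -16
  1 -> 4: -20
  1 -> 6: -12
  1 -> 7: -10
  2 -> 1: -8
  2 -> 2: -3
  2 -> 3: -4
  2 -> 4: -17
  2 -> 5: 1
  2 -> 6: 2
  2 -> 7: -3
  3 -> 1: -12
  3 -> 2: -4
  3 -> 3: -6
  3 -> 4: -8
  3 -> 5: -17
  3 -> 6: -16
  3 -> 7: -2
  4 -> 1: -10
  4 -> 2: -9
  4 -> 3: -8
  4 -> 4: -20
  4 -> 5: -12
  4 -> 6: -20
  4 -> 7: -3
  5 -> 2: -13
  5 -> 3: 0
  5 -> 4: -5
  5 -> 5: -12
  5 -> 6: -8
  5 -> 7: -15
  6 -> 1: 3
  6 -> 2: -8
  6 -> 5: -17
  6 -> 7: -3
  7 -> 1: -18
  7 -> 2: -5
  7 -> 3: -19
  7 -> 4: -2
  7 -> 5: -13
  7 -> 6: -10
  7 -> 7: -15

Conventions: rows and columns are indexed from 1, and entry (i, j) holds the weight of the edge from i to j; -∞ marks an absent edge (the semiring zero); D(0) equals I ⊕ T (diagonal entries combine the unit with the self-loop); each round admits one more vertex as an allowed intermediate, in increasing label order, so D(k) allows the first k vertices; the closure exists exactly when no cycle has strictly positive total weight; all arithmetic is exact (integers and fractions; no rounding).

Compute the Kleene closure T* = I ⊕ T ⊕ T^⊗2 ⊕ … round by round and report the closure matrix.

D(0):
  [0, -7, -16, -20, -∞, -12, -10]
  [-8, 0, -4, -17, 1, 2, -3]
  [-12, -4, 0, -8, -17, -16, -2]
  [-10, -9, -8, 0, -12, -20, -3]
  [-∞, -13, 0, -5, 0, -8, -15]
  [3, -8, -∞, -∞, -17, 0, -3]
  [-18, -5, -19, -2, -13, -10, 0]
D(1):
  [0, -7, -16, -20, -∞, -12, -10]
  [-8, 0, -4, -17, 1, 2, -3]
  [-12, -4, 0, -8, -17, -16, -2]
  [-10, -9, -8, 0, -12, -20, -3]
  [-∞, -13, 0, -5, 0, -8, -15]
  [3, -4, -13, -17, -17, 0, -3]
  [-18, -5, -19, -2, -13, -10, 0]
D(2):
  [0, -7, -11, -20, -6, -5, -10]
  [-8, 0, -4, -17, 1, 2, -3]
  [-12, -4, 0, -8, -3, -2, -2]
  [-10, -9, -8, 0, -8, -7, -3]
  [-21, -13, 0, -5, 0, -8, -15]
  [3, -4, -8, -17, -3, 0, -3]
  [-13, -5, -9, -2, -4, -3, 0]
D(3):
  [0, -7, -11, -19, -6, -5, -10]
  [-8, 0, -4, -12, 1, 2, -3]
  [-12, -4, 0, -8, -3, -2, -2]
  [-10, -9, -8, 0, -8, -7, -3]
  [-12, -4, 0, -5, 0, -2, -2]
  [3, -4, -8, -16, -3, 0, -3]
  [-13, -5, -9, -2, -4, -3, 0]
D(4):
  [0, -7, -11, -19, -6, -5, -10]
  [-8, 0, -4, -12, 1, 2, -3]
  [-12, -4, 0, -8, -3, -2, -2]
  [-10, -9, -8, 0, -8, -7, -3]
  [-12, -4, 0, -5, 0, -2, -2]
  [3, -4, -8, -16, -3, 0, -3]
  [-12, -5, -9, -2, -4, -3, 0]
D(5):
  [0, -7, -6, -11, -6, -5, -8]
  [-8, 0, 1, -4, 1, 2, -1]
  [-12, -4, 0, -8, -3, -2, -2]
  [-10, -9, -8, 0, -8, -7, -3]
  [-12, -4, 0, -5, 0, -2, -2]
  [3, -4, -3, -8, -3, 0, -3]
  [-12, -5, -4, -2, -4, -3, 0]
D(6):
  [0, -7, -6, -11, -6, -5, -8]
  [5, 0, 1, -4, 1, 2, -1]
  [1, -4, 0, -8, -3, -2, -2]
  [-4, -9, -8, 0, -8, -7, -3]
  [1, -4, 0, -5, 0, -2, -2]
  [3, -4, -3, -8, -3, 0, -3]
  [0, -5, -4, -2, -4, -3, 0]
D(7):
  [0, -7, -6, -10, -6, -5, -8]
  [5, 0, 1, -3, 1, 2, -1]
  [1, -4, 0, -4, -3, -2, -2]
  [-3, -8, -7, 0, -7, -6, -3]
  [1, -4, 0, -4, 0, -2, -2]
  [3, -4, -3, -5, -3, 0, -3]
  [0, -5, -4, -2, -4, -3, 0]
Answer: T* = [[0, -7, -6, -10, -6, -5, -8], [5, 0, 1, -3, 1, 2, -1], [1, -4, 0, -4, -3, -2, -2], [-3, -8, -7, 0, -7, -6, -3], [1, -4, 0, -4, 0, -2, -2], [3, -4, -3, -5, -3, 0, -3], [0, -5, -4, -2, -4, -3, 0]]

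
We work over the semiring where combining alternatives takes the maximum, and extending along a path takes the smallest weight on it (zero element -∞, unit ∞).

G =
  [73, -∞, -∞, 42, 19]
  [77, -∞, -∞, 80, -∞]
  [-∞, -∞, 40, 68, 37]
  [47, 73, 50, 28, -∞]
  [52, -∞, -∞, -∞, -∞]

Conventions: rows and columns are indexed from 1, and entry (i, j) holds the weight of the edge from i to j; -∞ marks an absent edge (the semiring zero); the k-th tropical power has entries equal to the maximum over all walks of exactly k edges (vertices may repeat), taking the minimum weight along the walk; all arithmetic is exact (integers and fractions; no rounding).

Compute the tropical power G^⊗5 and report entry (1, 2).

G^⊗2:
  [73, 42, 42, 42, 19]
  [73, 73, 50, 42, 19]
  [47, 68, 50, 40, 37]
  [73, 28, 40, 73, 37]
  [52, -∞, -∞, 42, 19]
G^⊗3:
  [73, 42, 42, 42, 37]
  [73, 42, 42, 73, 37]
  [68, 40, 40, 68, 37]
  [73, 73, 50, 42, 37]
  [52, 42, 42, 42, 19]
G^⊗4:
  [73, 42, 42, 42, 37]
  [73, 73, 50, 42, 37]
  [68, 68, 50, 42, 37]
  [73, 42, 42, 73, 37]
  [52, 42, 42, 42, 37]
G^⊗5:
  [73, 42, 42, 42, 37]
  [73, 42, 42, 73, 37]
  [68, 42, 42, 68, 37]
  [73, 73, 50, 42, 37]
  [52, 42, 42, 42, 37]
Key observation: the optimum is the walk 1->1->1->1->4->2, with weight 73 min 73 min 73 min 42 min 73 = 42.
Optimal value attained by: walk 1->1->1->1->4->2.
Answer: (G^⊗5)[1][2] = 42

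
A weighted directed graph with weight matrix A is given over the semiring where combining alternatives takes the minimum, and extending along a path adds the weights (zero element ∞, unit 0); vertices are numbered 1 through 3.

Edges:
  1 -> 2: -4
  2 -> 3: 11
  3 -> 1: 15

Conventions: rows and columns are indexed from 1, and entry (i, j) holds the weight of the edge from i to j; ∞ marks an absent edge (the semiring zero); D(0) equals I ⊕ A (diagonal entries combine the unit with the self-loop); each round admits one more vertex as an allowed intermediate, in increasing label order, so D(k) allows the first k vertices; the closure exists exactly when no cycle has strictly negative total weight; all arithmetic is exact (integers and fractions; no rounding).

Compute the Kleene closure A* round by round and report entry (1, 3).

D(0):
  [0, -4, ∞]
  [∞, 0, 11]
  [15, ∞, 0]
D(1):
  [0, -4, ∞]
  [∞, 0, 11]
  [15, 11, 0]
D(2):
  [0, -4, 7]
  [∞, 0, 11]
  [15, 11, 0]
D(3):
  [0, -4, 7]
  [26, 0, 11]
  [15, 11, 0]
Answer: A*[1][3] = 7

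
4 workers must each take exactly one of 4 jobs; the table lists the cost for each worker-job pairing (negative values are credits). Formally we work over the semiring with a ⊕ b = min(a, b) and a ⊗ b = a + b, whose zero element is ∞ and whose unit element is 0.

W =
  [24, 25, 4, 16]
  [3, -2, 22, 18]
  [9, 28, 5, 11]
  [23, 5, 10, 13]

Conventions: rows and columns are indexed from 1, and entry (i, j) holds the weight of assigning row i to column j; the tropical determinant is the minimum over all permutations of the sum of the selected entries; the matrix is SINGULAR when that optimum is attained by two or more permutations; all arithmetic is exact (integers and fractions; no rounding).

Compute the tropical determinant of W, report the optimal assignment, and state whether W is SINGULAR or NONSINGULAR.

σ = (1, 2, 3, 4): 24 + (-2) + 5 + 13 = 40
σ = (1, 2, 4, 3): 24 + (-2) + 11 + 10 = 43
σ = (1, 3, 2, 4): 24 + 22 + 28 + 13 = 87
σ = (1, 3, 4, 2): 24 + 22 + 11 + 5 = 62
σ = (1, 4, 2, 3): 24 + 18 + 28 + 10 = 80
σ = (1, 4, 3, 2): 24 + 18 + 5 + 5 = 52
σ = (2, 1, 3, 4): 25 + 3 + 5 + 13 = 46
σ = (2, 1, 4, 3): 25 + 3 + 11 + 10 = 49
σ = (2, 3, 1, 4): 25 + 22 + 9 + 13 = 69
σ = (2, 3, 4, 1): 25 + 22 + 11 + 23 = 81
σ = (2, 4, 1, 3): 25 + 18 + 9 + 10 = 62
σ = (2, 4, 3, 1): 25 + 18 + 5 + 23 = 71
σ = (3, 1, 2, 4): 4 + 3 + 28 + 13 = 48
σ = (3, 1, 4, 2): 4 + 3 + 11 + 5 = 23
σ = (3, 2, 1, 4): 4 + (-2) + 9 + 13 = 24
σ = (3, 2, 4, 1): 4 + (-2) + 11 + 23 = 36
σ = (3, 4, 1, 2): 4 + 18 + 9 + 5 = 36
σ = (3, 4, 2, 1): 4 + 18 + 28 + 23 = 73
σ = (4, 1, 2, 3): 16 + 3 + 28 + 10 = 57
σ = (4, 1, 3, 2): 16 + 3 + 5 + 5 = 29
σ = (4, 2, 1, 3): 16 + (-2) + 9 + 10 = 33
σ = (4, 2, 3, 1): 16 + (-2) + 5 + 23 = 42
σ = (4, 3, 1, 2): 16 + 22 + 9 + 5 = 52
σ = (4, 3, 2, 1): 16 + 22 + 28 + 23 = 89
Optimal value attained by: σ = (3, 1, 4, 2).
Answer: det⊕(W) = 23; verdict: NONSINGULAR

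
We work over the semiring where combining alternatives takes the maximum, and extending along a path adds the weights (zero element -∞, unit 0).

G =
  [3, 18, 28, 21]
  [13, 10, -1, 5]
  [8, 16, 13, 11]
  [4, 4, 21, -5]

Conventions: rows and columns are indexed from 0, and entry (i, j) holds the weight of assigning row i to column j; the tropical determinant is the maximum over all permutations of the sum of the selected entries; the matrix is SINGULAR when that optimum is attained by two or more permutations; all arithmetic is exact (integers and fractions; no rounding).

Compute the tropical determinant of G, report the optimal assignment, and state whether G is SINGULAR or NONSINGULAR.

σ = (0, 1, 2, 3): 3 + 10 + 13 + (-5) = 21
σ = (0, 1, 3, 2): 3 + 10 + 11 + 21 = 45
σ = (0, 2, 1, 3): 3 + (-1) + 16 + (-5) = 13
σ = (0, 2, 3, 1): 3 + (-1) + 11 + 4 = 17
σ = (0, 3, 1, 2): 3 + 5 + 16 + 21 = 45
σ = (0, 3, 2, 1): 3 + 5 + 13 + 4 = 25
σ = (1, 0, 2, 3): 18 + 13 + 13 + (-5) = 39
σ = (1, 0, 3, 2): 18 + 13 + 11 + 21 = 63
σ = (1, 2, 0, 3): 18 + (-1) + 8 + (-5) = 20
σ = (1, 2, 3, 0): 18 + (-1) + 11 + 4 = 32
σ = (1, 3, 0, 2): 18 + 5 + 8 + 21 = 52
σ = (1, 3, 2, 0): 18 + 5 + 13 + 4 = 40
σ = (2, 0, 1, 3): 28 + 13 + 16 + (-5) = 52
σ = (2, 0, 3, 1): 28 + 13 + 11 + 4 = 56
σ = (2, 1, 0, 3): 28 + 10 + 8 + (-5) = 41
σ = (2, 1, 3, 0): 28 + 10 + 11 + 4 = 53
σ = (2, 3, 0, 1): 28 + 5 + 8 + 4 = 45
σ = (2, 3, 1, 0): 28 + 5 + 16 + 4 = 53
σ = (3, 0, 1, 2): 21 + 13 + 16 + 21 = 71
σ = (3, 0, 2, 1): 21 + 13 + 13 + 4 = 51
σ = (3, 1, 0, 2): 21 + 10 + 8 + 21 = 60
σ = (3, 1, 2, 0): 21 + 10 + 13 + 4 = 48
σ = (3, 2, 0, 1): 21 + (-1) + 8 + 4 = 32
σ = (3, 2, 1, 0): 21 + (-1) + 16 + 4 = 40
Optimal value attained by: σ = (3, 0, 1, 2).
Answer: det⊕(G) = 71; verdict: NONSINGULAR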